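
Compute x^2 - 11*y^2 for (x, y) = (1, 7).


x^2 - d*y^2
= 1^2 - 11*7^2
= 1 - 539
= -538

-538


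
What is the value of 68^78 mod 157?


p = 157 is prime and the exponent is (p-1)/2 = 78, so by Euler's criterion 68^78 = (68/157) = +1 or -1 mod 157.
Compute by square-and-multiply:
  78 = 64 + 8 + 4 + 2 (binary 1001110)
  Repeated squaring mod 157: 68^1 = 68, 68^2 = 71, 68^4 = 17, 68^8 = 132, 68^16 = 154, 68^32 = 9, 68^64 = 81
  68^78 = 68^64 * 68^8 * 68^4 * 68^2 = 81 * 132 * 17 * 71 mod 157
    81 * 132 = 10692 = 16 mod 157
    16 * 17 = 272 = 115 mod 157
    115 * 71 = 8165 = 1 mod 157
  68^78 = 1 mod 157
Result 1: 68 is a quadratic residue mod 157.
68^78 mod 157 = 1

1


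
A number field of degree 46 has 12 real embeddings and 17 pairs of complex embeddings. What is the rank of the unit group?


By Dirichlet's unit theorem:
rank = r1 + r2 - 1
= 12 + 17 - 1
= 28

28


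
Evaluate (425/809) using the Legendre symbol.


p = 809 is prime, so compute (425/809) with the reciprocity algorithm (Jacobi-symbol steps: pull out 2s via (2/n), flip via reciprocity, reduce):
  reciprocity: (425/809) -> +(809/425)
  reduce: (384/425)
  pull out 2: (2/425) = +1  (since 425 mod 8 = 1)
  pull out 2: (2/425) = +1  (since 425 mod 8 = 1)
  pull out 2: (2/425) = +1  (since 425 mod 8 = 1)
  pull out 2: (2/425) = +1  (since 425 mod 8 = 1)
  pull out 2: (2/425) = +1  (since 425 mod 8 = 1)
  pull out 2: (2/425) = +1  (since 425 mod 8 = 1)
  pull out 2: (2/425) = +1  (since 425 mod 8 = 1)
  reciprocity: (3/425) -> +(425/3)
  reduce: (2/3)
  pull out 2: (2/3) = -1  (since 3 mod 8 = 3)
  (1/3) = 1
Product of signs = -1
(425/809) = -1

-1


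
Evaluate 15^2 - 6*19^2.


x^2 - d*y^2
= 15^2 - 6*19^2
= 225 - 2166
= -1941

-1941


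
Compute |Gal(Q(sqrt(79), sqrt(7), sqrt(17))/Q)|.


The 3 square roots of distinct primes are multiplicatively independent over Q,
so [K:Q] = 2^3 and Gal(K/Q) is isomorphic to (Z/2Z)^3.
|Gal| = 2^3 = 8

8


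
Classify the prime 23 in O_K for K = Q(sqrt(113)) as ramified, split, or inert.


K = Q(sqrt(113)). Since d mod 4 = 1, disc(K) = 113.
Check p | disc: 113 mod 23 = 21.
p does not divide disc. Compute Legendre symbol (d/p):
21^((23-1)/2) mod 23 = -1
(d/p) = -1, so p is inert: (p) stays prime with e=1, f=2, g=1.
Therefore p is inert.

inert


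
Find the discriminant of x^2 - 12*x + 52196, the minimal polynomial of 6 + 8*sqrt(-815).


The element 6 + 8*sqrt(-815) has minimal polynomial:
x^2 - 12*x + 52196
Discriminant = (-12)^2 - 4*(52196)
= 144 - 208784
= -208640

-208640


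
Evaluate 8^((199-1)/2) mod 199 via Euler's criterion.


p = 199 is prime and the exponent is (p-1)/2 = 99, so by Euler's criterion 8^99 = (8/199) = +1 or -1 mod 199.
Compute by square-and-multiply:
  99 = 64 + 32 + 2 + 1 (binary 1100011)
  Repeated squaring mod 199: 8^1 = 8, 8^2 = 64, 8^4 = 116, 8^8 = 123, 8^16 = 5, 8^32 = 25, 8^64 = 28
  8^99 = 8^64 * 8^32 * 8^2 * 8^1 = 28 * 25 * 64 * 8 mod 199
    28 * 25 = 700 = 103 mod 199
    103 * 64 = 6592 = 25 mod 199
    25 * 8 = 200 = 1 mod 199
  8^99 = 1 mod 199
Result 1: 8 is a quadratic residue mod 199.
8^99 mod 199 = 1

1


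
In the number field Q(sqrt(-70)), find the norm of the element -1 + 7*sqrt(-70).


N(a + b*sqrt(d)) = a^2 - d*b^2
= (-1)^2 - (-70)*(7)^2
= 1 + 3430
= 3431

3431


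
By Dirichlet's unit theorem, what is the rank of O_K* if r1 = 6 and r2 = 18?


By Dirichlet's unit theorem:
rank = r1 + r2 - 1
= 6 + 18 - 1
= 23

23


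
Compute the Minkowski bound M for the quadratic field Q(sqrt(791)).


d = 791, d mod 4 = 3, so disc(K) = 4d = 3164; |disc(K)| = 3164
Real quadratic field, so n = 2, s = r2 = 0, r1 = 2
M = (n!/n^n) * (4/pi)^s * sqrt(|disc(K)|) = (2!/2^2) * (4/pi)^0 * sqrt(3164)
= 0.5 * 1.000000 * 56.249444
= 28.1247

28.1247


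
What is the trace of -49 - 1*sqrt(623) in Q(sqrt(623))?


Tr(a + b*sqrt(d)) = (a + b*sqrt(d)) + (a - b*sqrt(d)) = 2a
= 2 * (-49)
= -98

-98


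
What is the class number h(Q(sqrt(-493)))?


K = Q(sqrt(-493)). d mod 4 = 3, so D = disc(K) = 4d = -1972
h(K) equals the number of primitive reduced positive-definite forms (a, b, c) = a*x^2 + b*x*y + c*y^2 with b^2 - 4ac = D,
where reduced means |b| <= a <= c, with b >= 0 whenever |b| = a or a = c, and primitive means gcd(a, b, c) = 1.
Reduced forces 3a^2 <= |D| = 1972, so 1 <= a <= 25; b must have the parity of D, and c = (b^2 - D)/(4a) must be an integer >= a.
Enumerate a = 1..25, b in [-a, a]:
  a=1: (1, 0, 493)  [1]
  a=2: (2, 2, 247)  [1]
  a=3..6: none
  a=7: (7, -4, 71), (7, 4, 71)  [2]
  a=8..12: none
  a=13: (13, -2, 38), (13, 2, 38)  [2]
  a=14: (14, -10, 37), (14, 10, 37)  [2]
  a=15..16: none
  a=17: (17, 0, 29)  [1]
  a=18: none
  a=19: (19, -2, 26), (19, 2, 26)  [2]
  a=20..22: none
  a=23: (23, 12, 23)  [1]
  a=24..25: none
Total reduced forms: 1 + 1 + 2 + 2 + 2 + 1 + 2 + 1 = 12
h = 12

12


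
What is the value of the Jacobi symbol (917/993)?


Compute (917/993) via quadratic reciprocity:
  reciprocity: (917/993) -> +(993/917)
  reduce: (76/917)
  pull out 2: (2/917) = -1  (since 917 mod 8 = 5)
  pull out 2: (2/917) = -1  (since 917 mod 8 = 5)
  reciprocity: (19/917) -> +(917/19)
  reduce: (5/19)
  reciprocity: (5/19) -> +(19/5)
  reduce: (4/5)
  pull out 2: (2/5) = -1  (since 5 mod 8 = 5)
  pull out 2: (2/5) = -1  (since 5 mod 8 = 5)
  (1/5) = 1
Product of signs = 1

1


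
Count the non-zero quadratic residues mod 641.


For prime p, the number of non-zero quadratic residues is (p-1)/2.
= (641-1)/2
= 320

320


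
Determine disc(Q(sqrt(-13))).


For K = Q(sqrt(d)) with d squarefree: disc(K) = d if d = 1 mod 4, and disc(K) = 4d if d = 2 or 3 mod 4.
Here d = -13, and d mod 4 = 3.
d = 3 mod 4, not 1 (O_K = Z[sqrt(d)]), so disc(K) = 4d = 4 * (-13) = -52

-52


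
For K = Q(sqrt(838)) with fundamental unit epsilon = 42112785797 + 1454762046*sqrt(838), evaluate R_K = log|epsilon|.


epsilon = 42112785797 + 1454762046*sqrt(838)
= 8.4226e+10
R = ln(8.4226e+10)
= 25.1568

25.1568


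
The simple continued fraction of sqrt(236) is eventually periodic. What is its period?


Run the CF algorithm for sqrt(236).
a_0 = floor(sqrt(236)) = 15; set m_0=0, q_0=1.
Recurrence: m' = q*a - m,  q' = (d - m'^2)/q,  a' = floor((a_0 + m')/q').
  step 1: m=15, q=11, a=2
  step 2: m=7, q=17, a=1
  step 3: m=10, q=8, a=3
  step 4: m=14, q=5, a=5
  step 5: m=11, q=23, a=1
  step 6: m=12, q=4, a=6
  step 7: m=12, q=23, a=1
  step 8: m=11, q=5, a=5
  step 9: m=14, q=8, a=3
  step 10: m=10, q=17, a=1
  step 11: m=7, q=11, a=2
  step 12: m=15, q=1, a=30
a_12 = 2*a_0 = 30, so the period closes here.
sqrt(236) = [15; 2, 1, 3, 5, 1, 6, 1, 5, 3, 1, 2, 30]
Period length = 12

12


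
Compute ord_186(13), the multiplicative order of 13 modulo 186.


We want ord_186(13), the smallest k >= 1 with 13^k = 1 mod 186.
n = 186 = 2 * 3 * 31, phi(186) = 60; the order divides phi(n).
Divisors of 60: 1, 2, 3, 4, 5, 6, 10, 12, 15, 20, 30, 60
Repeated squaring mod 186: 13^1 = 13, 13^2 = 169, 13^4 = 103, 13^8 = 7, 13^16 = 49, 13^32 = 169
Test divisors in increasing order:
  k=1: 13^1 = 13 mod 186
  k=2: 13^2 = 169 mod 186
  k=3: 13^3 = 169 * 13 = 151 mod 186
  k=4: 13^4 = 103 mod 186
  k=5: 13^5 = 103 * 13 = 37 mod 186
  k=6: 13^6 = 103 * 169 = 109 mod 186
  k=10: 13^10 = 7 * 169 = 67 mod 186
  k=12: 13^12 = 7 * 103 = 163 mod 186
  k=15: 13^15 = 7 * 103 * 169 * 13 = 61 mod 186
  k=20: 13^20 = 49 * 103 = 25 mod 186
  k=30: 13^30 = 49 * 7 * 103 * 169 = 1 mod 186  <- first divisor giving 1
Order = 30

30


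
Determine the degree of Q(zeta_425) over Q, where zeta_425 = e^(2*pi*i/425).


The degree equals Euler's totient phi(425).
425 = 5^2 * 17
phi(425) = 320

320


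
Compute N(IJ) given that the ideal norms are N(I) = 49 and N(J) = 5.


N(IJ) = N(I) * N(J)
= 49 * 5
= 245

245


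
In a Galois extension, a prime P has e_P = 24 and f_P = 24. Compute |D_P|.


|D_P| = e * f
= 24 * 24
= 576

576


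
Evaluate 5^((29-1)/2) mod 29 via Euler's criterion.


p = 29 is prime and the exponent is (p-1)/2 = 14, so by Euler's criterion 5^14 = (5/29) = +1 or -1 mod 29.
Compute by square-and-multiply:
  14 = 8 + 4 + 2 (binary 1110)
  Repeated squaring mod 29: 5^1 = 5, 5^2 = 25, 5^4 = 16, 5^8 = 24
  5^14 = 5^8 * 5^4 * 5^2 = 24 * 16 * 25 mod 29
    24 * 16 = 384 = 7 mod 29
    7 * 25 = 175 = 1 mod 29
  5^14 = 1 mod 29
Result 1: 5 is a quadratic residue mod 29.
5^14 mod 29 = 1

1


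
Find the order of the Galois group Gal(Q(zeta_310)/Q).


|Gal(Q(zeta_310)/Q)| = phi(310)
= 120

120


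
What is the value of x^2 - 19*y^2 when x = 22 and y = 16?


x^2 - d*y^2
= 22^2 - 19*16^2
= 484 - 4864
= -4380

-4380


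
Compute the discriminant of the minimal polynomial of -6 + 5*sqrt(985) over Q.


The element -6 + 5*sqrt(985) has minimal polynomial:
x^2 + 12*x - 24589
Discriminant = (12)^2 - 4*(-24589)
= 144 + 98356
= 98500

98500


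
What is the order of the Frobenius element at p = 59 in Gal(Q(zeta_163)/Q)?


The Frobenius at p in Gal(Q(zeta_n)/Q) = (Z/nZ)* is the class of p, so its order is ord_163(59), the smallest k >= 1 with 59^k = 1 mod 163.
n = 163 = 163, phi(163) = 162; the order divides phi(n).
Divisors of 162: 1, 2, 3, 6, 9, 18, 27, 54, 81, 162
Repeated squaring mod 163: 59^1 = 59, 59^2 = 58, 59^4 = 104, 59^8 = 58, 59^16 = 104, 59^32 = 58, 59^64 = 104, 59^128 = 58
Test divisors in increasing order:
  k=1: 59^1 = 59 mod 163
  k=2: 59^2 = 58 mod 163
  k=3: 59^3 = 58 * 59 = 162 mod 163
  k=6: 59^6 = 104 * 58 = 1 mod 163  <- first divisor giving 1
Order = 6

6


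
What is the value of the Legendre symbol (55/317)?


p = 317 is prime, so compute (55/317) with the reciprocity algorithm (Jacobi-symbol steps: pull out 2s via (2/n), flip via reciprocity, reduce):
  reciprocity: (55/317) -> +(317/55)
  reduce: (42/55)
  pull out 2: (2/55) = +1  (since 55 mod 8 = 7)
  reciprocity: (21/55) -> +(55/21)
  reduce: (13/21)
  reciprocity: (13/21) -> +(21/13)
  reduce: (8/13)
  pull out 2: (2/13) = -1  (since 13 mod 8 = 5)
  pull out 2: (2/13) = -1  (since 13 mod 8 = 5)
  pull out 2: (2/13) = -1  (since 13 mod 8 = 5)
  (1/13) = 1
Product of signs = -1
(55/317) = -1

-1


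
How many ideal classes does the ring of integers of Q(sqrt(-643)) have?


K = Q(sqrt(-643)). d mod 4 = 1, so D = disc(K) = d = -643
h(K) equals the number of primitive reduced positive-definite forms (a, b, c) = a*x^2 + b*x*y + c*y^2 with b^2 - 4ac = D,
where reduced means |b| <= a <= c, with b >= 0 whenever |b| = a or a = c, and primitive means gcd(a, b, c) = 1.
Reduced forces 3a^2 <= |D| = 643, so 1 <= a <= 14; b must have the parity of D, and c = (b^2 - D)/(4a) must be an integer >= a.
Enumerate a = 1..14, b in [-a, a]:
  a=1: (1, 1, 161)  [1]
  a=2..6: none
  a=7: (7, -1, 23), (7, 1, 23)  [2]
  a=8..14: none
Total reduced forms: 1 + 2 = 3
h = 3

3


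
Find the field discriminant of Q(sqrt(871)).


For K = Q(sqrt(d)) with d squarefree: disc(K) = d if d = 1 mod 4, and disc(K) = 4d if d = 2 or 3 mod 4.
Here d = 871, and d mod 4 = 3.
d = 3 mod 4, not 1 (O_K = Z[sqrt(d)]), so disc(K) = 4d = 4 * (871) = 3484

3484


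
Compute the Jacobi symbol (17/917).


Compute (17/917) via quadratic reciprocity:
  reciprocity: (17/917) -> +(917/17)
  reduce: (16/17)
  pull out 2: (2/17) = +1  (since 17 mod 8 = 1)
  pull out 2: (2/17) = +1  (since 17 mod 8 = 1)
  pull out 2: (2/17) = +1  (since 17 mod 8 = 1)
  pull out 2: (2/17) = +1  (since 17 mod 8 = 1)
  (1/17) = 1
Product of signs = 1

1


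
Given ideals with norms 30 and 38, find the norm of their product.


N(IJ) = N(I) * N(J)
= 30 * 38
= 1140

1140


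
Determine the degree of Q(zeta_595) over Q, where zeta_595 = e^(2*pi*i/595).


The degree equals Euler's totient phi(595).
595 = 5 * 7 * 17
phi(595) = 384

384


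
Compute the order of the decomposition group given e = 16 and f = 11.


|D_P| = e * f
= 16 * 11
= 176

176


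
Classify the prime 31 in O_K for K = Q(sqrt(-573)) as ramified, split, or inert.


K = Q(sqrt(-573)). Since d mod 4 = 3, disc(K) = -2292.
Check p | disc: -2292 mod 31 = 2.
p does not divide disc. Compute Legendre symbol (d/p):
16^((31-1)/2) mod 31 = 1
(d/p) = 1, so p splits: (p) = P*P' with e=1, f=1, g=2.
Therefore p is split.

split


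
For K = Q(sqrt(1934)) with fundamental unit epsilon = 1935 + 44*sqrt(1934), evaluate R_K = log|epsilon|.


epsilon = 1935 + 44*sqrt(1934)
= 3869.9997
R = ln(3869.9997)
= 8.2610

8.2610


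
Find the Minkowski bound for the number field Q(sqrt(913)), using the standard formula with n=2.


d = 913, d mod 4 = 1, so disc(K) = d = 913; |disc(K)| = 913
Real quadratic field, so n = 2, s = r2 = 0, r1 = 2
M = (n!/n^n) * (4/pi)^s * sqrt(|disc(K)|) = (2!/2^2) * (4/pi)^0 * sqrt(913)
= 0.5 * 1.000000 * 30.215890
= 15.1079

15.1079


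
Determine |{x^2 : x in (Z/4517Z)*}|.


For prime p, the number of non-zero quadratic residues is (p-1)/2.
= (4517-1)/2
= 2258

2258


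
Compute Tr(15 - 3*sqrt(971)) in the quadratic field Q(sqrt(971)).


Tr(a + b*sqrt(d)) = (a + b*sqrt(d)) + (a - b*sqrt(d)) = 2a
= 2 * (15)
= 30

30


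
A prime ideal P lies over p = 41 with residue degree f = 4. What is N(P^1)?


N(P^a) = p^(a*f)
= 41^(1*4)
= 41^4
= 2825761

2825761


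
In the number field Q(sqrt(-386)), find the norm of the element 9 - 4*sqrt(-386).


N(a + b*sqrt(d)) = a^2 - d*b^2
= (9)^2 - (-386)*(-4)^2
= 81 + 6176
= 6257

6257


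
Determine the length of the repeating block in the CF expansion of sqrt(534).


Run the CF algorithm for sqrt(534).
a_0 = floor(sqrt(534)) = 23; set m_0=0, q_0=1.
Recurrence: m' = q*a - m,  q' = (d - m'^2)/q,  a' = floor((a_0 + m')/q').
  step 1: m=23, q=5, a=9
  step 2: m=22, q=10, a=4
  step 3: m=18, q=21, a=1
  step 4: m=3, q=25, a=1
  step 5: m=22, q=2, a=22
  step 6: m=22, q=25, a=1
  step 7: m=3, q=21, a=1
  step 8: m=18, q=10, a=4
  step 9: m=22, q=5, a=9
  step 10: m=23, q=1, a=46
a_10 = 2*a_0 = 46, so the period closes here.
sqrt(534) = [23; 9, 4, 1, 1, 22, 1, 1, 4, 9, 46]
Period length = 10

10


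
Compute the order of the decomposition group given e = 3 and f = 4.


|D_P| = e * f
= 3 * 4
= 12

12


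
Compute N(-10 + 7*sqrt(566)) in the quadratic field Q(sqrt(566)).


N(a + b*sqrt(d)) = a^2 - d*b^2
= (-10)^2 - (566)*(7)^2
= 100 - 27734
= -27634

-27634


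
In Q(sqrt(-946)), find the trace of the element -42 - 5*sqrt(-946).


Tr(a + b*sqrt(d)) = (a + b*sqrt(d)) + (a - b*sqrt(d)) = 2a
= 2 * (-42)
= -84

-84


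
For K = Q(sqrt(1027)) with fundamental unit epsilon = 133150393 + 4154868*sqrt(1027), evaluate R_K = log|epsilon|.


epsilon = 133150393 + 4154868*sqrt(1027)
= 2.6630e+08
R = ln(2.6630e+08)
= 19.4001

19.4001


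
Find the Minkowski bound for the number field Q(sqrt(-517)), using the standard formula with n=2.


d = -517, d mod 4 = 3, so disc(K) = 4d = -2068; |disc(K)| = 2068
Imaginary quadratic field, so n = 2, s = r2 = 1, r1 = 0
M = (n!/n^n) * (4/pi)^s * sqrt(|disc(K)|) = (2!/2^2) * (4/pi)^1 * sqrt(2068)
= 0.5 * 1.273240 * 45.475268
= 28.9505

28.9505


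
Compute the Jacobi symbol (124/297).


Compute (124/297) via quadratic reciprocity:
  pull out 2: (2/297) = +1  (since 297 mod 8 = 1)
  pull out 2: (2/297) = +1  (since 297 mod 8 = 1)
  reciprocity: (31/297) -> +(297/31)
  reduce: (18/31)
  pull out 2: (2/31) = +1  (since 31 mod 8 = 7)
  reciprocity: (9/31) -> +(31/9)
  reduce: (4/9)
  pull out 2: (2/9) = +1  (since 9 mod 8 = 1)
  pull out 2: (2/9) = +1  (since 9 mod 8 = 1)
  (1/9) = 1
Product of signs = 1

1


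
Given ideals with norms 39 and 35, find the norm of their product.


N(IJ) = N(I) * N(J)
= 39 * 35
= 1365

1365


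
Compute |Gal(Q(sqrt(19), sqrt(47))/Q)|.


The 2 square roots of distinct primes are multiplicatively independent over Q,
so [K:Q] = 2^2 and Gal(K/Q) is isomorphic to (Z/2Z)^2.
|Gal| = 2^2 = 4

4


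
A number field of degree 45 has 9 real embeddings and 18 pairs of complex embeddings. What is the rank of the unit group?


By Dirichlet's unit theorem:
rank = r1 + r2 - 1
= 9 + 18 - 1
= 26

26


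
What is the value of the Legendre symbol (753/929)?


p = 929 is prime, so compute (753/929) with the reciprocity algorithm (Jacobi-symbol steps: pull out 2s via (2/n), flip via reciprocity, reduce):
  reciprocity: (753/929) -> +(929/753)
  reduce: (176/753)
  pull out 2: (2/753) = +1  (since 753 mod 8 = 1)
  pull out 2: (2/753) = +1  (since 753 mod 8 = 1)
  pull out 2: (2/753) = +1  (since 753 mod 8 = 1)
  pull out 2: (2/753) = +1  (since 753 mod 8 = 1)
  reciprocity: (11/753) -> +(753/11)
  reduce: (5/11)
  reciprocity: (5/11) -> +(11/5)
  reduce: (1/5)
  (1/5) = 1
Product of signs = 1
(753/929) = 1

1


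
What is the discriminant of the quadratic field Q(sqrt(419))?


For K = Q(sqrt(d)) with d squarefree: disc(K) = d if d = 1 mod 4, and disc(K) = 4d if d = 2 or 3 mod 4.
Here d = 419, and d mod 4 = 3.
d = 3 mod 4, not 1 (O_K = Z[sqrt(d)]), so disc(K) = 4d = 4 * (419) = 1676

1676


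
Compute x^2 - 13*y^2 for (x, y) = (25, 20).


x^2 - d*y^2
= 25^2 - 13*20^2
= 625 - 5200
= -4575

-4575


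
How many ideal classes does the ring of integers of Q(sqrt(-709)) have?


K = Q(sqrt(-709)). d mod 4 = 3, so D = disc(K) = 4d = -2836
h(K) equals the number of primitive reduced positive-definite forms (a, b, c) = a*x^2 + b*x*y + c*y^2 with b^2 - 4ac = D,
where reduced means |b| <= a <= c, with b >= 0 whenever |b| = a or a = c, and primitive means gcd(a, b, c) = 1.
Reduced forces 3a^2 <= |D| = 2836, so 1 <= a <= 30; b must have the parity of D, and c = (b^2 - D)/(4a) must be an integer >= a.
Enumerate a = 1..30, b in [-a, a]:
  a=1: (1, 0, 709)  [1]
  a=2: (2, 2, 355)  [1]
  a=3..4: none
  a=5: (5, -2, 142), (5, 2, 142)  [2]
  a=6..9: none
  a=10: (10, -2, 71), (10, 2, 71)  [2]
  a=11..22: none
  a=23: (23, -4, 31), (23, 4, 31)  [2]
  a=24: none
  a=25: (25, -8, 29), (25, 8, 29)  [2]
  a=26..30: none
Total reduced forms: 1 + 1 + 2 + 2 + 2 + 2 = 10
h = 10

10


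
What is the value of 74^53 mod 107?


p = 107 is prime and the exponent is (p-1)/2 = 53, so by Euler's criterion 74^53 = (74/107) = +1 or -1 mod 107.
Compute by square-and-multiply:
  53 = 32 + 16 + 4 + 1 (binary 110101)
  Repeated squaring mod 107: 74^1 = 74, 74^2 = 19, 74^4 = 40, 74^8 = 102, 74^16 = 25, 74^32 = 90
  74^53 = 74^32 * 74^16 * 74^4 * 74^1 = 90 * 25 * 40 * 74 mod 107
    90 * 25 = 2250 = 3 mod 107
    3 * 40 = 120 = 13 mod 107
    13 * 74 = 962 = 106 mod 107
  74^53 = 106 mod 107
Result 106 = p - 1 = -1 mod 107: 74 is a quadratic non-residue mod 107. As a residue in [0, p-1] the value is 106.
74^53 mod 107 = 106

106


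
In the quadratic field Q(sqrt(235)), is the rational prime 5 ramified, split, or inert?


K = Q(sqrt(235)). Since d mod 4 = 3, disc(K) = 940.
Check p | disc: 940 mod 5 = 0.
p divides disc, so p ramifies: (p) = P^2 with e=2, f=1, g=1.
Therefore p is ramified.

ramified


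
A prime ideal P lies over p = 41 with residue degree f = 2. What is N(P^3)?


N(P^a) = p^(a*f)
= 41^(3*2)
= 41^6
= 4750104241

4750104241


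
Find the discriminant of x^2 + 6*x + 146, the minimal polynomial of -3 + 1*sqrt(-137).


The element -3 + 1*sqrt(-137) has minimal polynomial:
x^2 + 6*x + 146
Discriminant = (6)^2 - 4*(146)
= 36 - 584
= -548

-548


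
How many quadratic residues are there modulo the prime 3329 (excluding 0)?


For prime p, the number of non-zero quadratic residues is (p-1)/2.
= (3329-1)/2
= 1664

1664


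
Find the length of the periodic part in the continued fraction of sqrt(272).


Run the CF algorithm for sqrt(272).
a_0 = floor(sqrt(272)) = 16; set m_0=0, q_0=1.
Recurrence: m' = q*a - m,  q' = (d - m'^2)/q,  a' = floor((a_0 + m')/q').
  step 1: m=16, q=16, a=2
  step 2: m=16, q=1, a=32
a_2 = 2*a_0 = 32, so the period closes here.
sqrt(272) = [16; 2, 32]
Period length = 2

2


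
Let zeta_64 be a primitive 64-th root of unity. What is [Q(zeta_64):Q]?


The degree equals Euler's totient phi(64).
64 = 2^6
phi(64) = 32

32


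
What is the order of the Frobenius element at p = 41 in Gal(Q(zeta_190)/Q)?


The Frobenius at p in Gal(Q(zeta_n)/Q) = (Z/nZ)* is the class of p, so its order is ord_190(41), the smallest k >= 1 with 41^k = 1 mod 190.
n = 190 = 2 * 5 * 19, phi(190) = 72; the order divides phi(n).
Divisors of 72: 1, 2, 3, 4, 6, 8, 9, 12, 18, 24, 36, 72
Repeated squaring mod 190: 41^1 = 41, 41^2 = 161, 41^4 = 81, 41^8 = 101, 41^16 = 131, 41^32 = 61, 41^64 = 111
Test divisors in increasing order:
  k=1: 41^1 = 41 mod 190
  k=2: 41^2 = 161 mod 190
  k=3: 41^3 = 161 * 41 = 141 mod 190
  k=4: 41^4 = 81 mod 190
  k=6: 41^6 = 81 * 161 = 121 mod 190
  k=8: 41^8 = 101 mod 190
  k=9: 41^9 = 101 * 41 = 151 mod 190
  k=12: 41^12 = 101 * 81 = 11 mod 190
  k=18: 41^18 = 131 * 161 = 1 mod 190  <- first divisor giving 1
Order = 18

18


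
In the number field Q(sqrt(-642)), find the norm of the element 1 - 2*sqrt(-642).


N(a + b*sqrt(d)) = a^2 - d*b^2
= (1)^2 - (-642)*(-2)^2
= 1 + 2568
= 2569

2569


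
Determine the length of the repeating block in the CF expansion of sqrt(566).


Run the CF algorithm for sqrt(566).
a_0 = floor(sqrt(566)) = 23; set m_0=0, q_0=1.
Recurrence: m' = q*a - m,  q' = (d - m'^2)/q,  a' = floor((a_0 + m')/q').
  step 1: m=23, q=37, a=1
  step 2: m=14, q=10, a=3
  step 3: m=16, q=31, a=1
  step 4: m=15, q=11, a=3
  step 5: m=18, q=22, a=1
  step 6: m=4, q=25, a=1
  step 7: m=21, q=5, a=8
  step 8: m=19, q=41, a=1
  step 9: m=22, q=2, a=22
  step 10: m=22, q=41, a=1
  step 11: m=19, q=5, a=8
  step 12: m=21, q=25, a=1
  step 13: m=4, q=22, a=1
  step 14: m=18, q=11, a=3
  step 15: m=15, q=31, a=1
  step 16: m=16, q=10, a=3
  step 17: m=14, q=37, a=1
  step 18: m=23, q=1, a=46
a_18 = 2*a_0 = 46, so the period closes here.
sqrt(566) = [23; 1, 3, 1, 3, 1, 1, 8, 1, 22, 1, 8, 1, 1, 3, 1, 3, 1, 46]
Period length = 18

18


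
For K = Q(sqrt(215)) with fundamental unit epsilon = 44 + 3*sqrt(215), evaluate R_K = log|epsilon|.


epsilon = 44 + 3*sqrt(215)
= 87.9886
R = ln(87.9886)
= 4.4772

4.4772


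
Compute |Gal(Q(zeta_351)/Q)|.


|Gal(Q(zeta_351)/Q)| = phi(351)
= 216

216


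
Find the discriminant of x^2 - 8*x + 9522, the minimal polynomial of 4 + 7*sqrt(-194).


The element 4 + 7*sqrt(-194) has minimal polynomial:
x^2 - 8*x + 9522
Discriminant = (-8)^2 - 4*(9522)
= 64 - 38088
= -38024

-38024


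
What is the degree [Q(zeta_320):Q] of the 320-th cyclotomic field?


The degree equals Euler's totient phi(320).
320 = 2^6 * 5
phi(320) = 128

128


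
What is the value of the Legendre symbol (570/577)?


p = 577 is prime, so compute (570/577) with the reciprocity algorithm (Jacobi-symbol steps: pull out 2s via (2/n), flip via reciprocity, reduce):
  pull out 2: (2/577) = +1  (since 577 mod 8 = 1)
  reciprocity: (285/577) -> +(577/285)
  reduce: (7/285)
  reciprocity: (7/285) -> +(285/7)
  reduce: (5/7)
  reciprocity: (5/7) -> +(7/5)
  reduce: (2/5)
  pull out 2: (2/5) = -1  (since 5 mod 8 = 5)
  (1/5) = 1
Product of signs = -1
(570/577) = -1

-1


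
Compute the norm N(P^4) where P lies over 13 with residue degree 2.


N(P^a) = p^(a*f)
= 13^(4*2)
= 13^8
= 815730721

815730721


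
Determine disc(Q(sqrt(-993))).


For K = Q(sqrt(d)) with d squarefree: disc(K) = d if d = 1 mod 4, and disc(K) = 4d if d = 2 or 3 mod 4.
Here d = -993, and d mod 4 = 3.
d = 3 mod 4, not 1 (O_K = Z[sqrt(d)]), so disc(K) = 4d = 4 * (-993) = -3972

-3972


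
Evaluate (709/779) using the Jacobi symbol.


Compute (709/779) via quadratic reciprocity:
  reciprocity: (709/779) -> +(779/709)
  reduce: (70/709)
  pull out 2: (2/709) = -1  (since 709 mod 8 = 5)
  reciprocity: (35/709) -> +(709/35)
  reduce: (9/35)
  reciprocity: (9/35) -> +(35/9)
  reduce: (8/9)
  pull out 2: (2/9) = +1  (since 9 mod 8 = 1)
  pull out 2: (2/9) = +1  (since 9 mod 8 = 1)
  pull out 2: (2/9) = +1  (since 9 mod 8 = 1)
  (1/9) = 1
Product of signs = -1

-1


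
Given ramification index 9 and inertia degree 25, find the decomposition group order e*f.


|D_P| = e * f
= 9 * 25
= 225

225


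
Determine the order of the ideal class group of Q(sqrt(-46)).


K = Q(sqrt(-46)). d mod 4 = 2, so D = disc(K) = 4d = -184
h(K) equals the number of primitive reduced positive-definite forms (a, b, c) = a*x^2 + b*x*y + c*y^2 with b^2 - 4ac = D,
where reduced means |b| <= a <= c, with b >= 0 whenever |b| = a or a = c, and primitive means gcd(a, b, c) = 1.
Reduced forces 3a^2 <= |D| = 184, so 1 <= a <= 7; b must have the parity of D, and c = (b^2 - D)/(4a) must be an integer >= a.
Enumerate a = 1..7, b in [-a, a]:
  a=1: (1, 0, 46)  [1]
  a=2: (2, 0, 23)  [1]
  a=3..4: none
  a=5: (5, -4, 10), (5, 4, 10)  [2]
  a=6..7: none
Total reduced forms: 1 + 1 + 2 = 4
h = 4

4


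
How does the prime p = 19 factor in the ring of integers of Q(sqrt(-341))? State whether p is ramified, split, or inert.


K = Q(sqrt(-341)). Since d mod 4 = 3, disc(K) = -1364.
Check p | disc: -1364 mod 19 = 4.
p does not divide disc. Compute Legendre symbol (d/p):
1^((19-1)/2) mod 19 = 1
(d/p) = 1, so p splits: (p) = P*P' with e=1, f=1, g=2.
Therefore p is split.

split


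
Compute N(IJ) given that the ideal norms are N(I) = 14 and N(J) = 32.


N(IJ) = N(I) * N(J)
= 14 * 32
= 448

448


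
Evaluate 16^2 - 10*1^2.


x^2 - d*y^2
= 16^2 - 10*1^2
= 256 - 10
= 246

246


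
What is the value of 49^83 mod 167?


p = 167 is prime and the exponent is (p-1)/2 = 83, so by Euler's criterion 49^83 = (49/167) = +1 or -1 mod 167.
Compute by square-and-multiply:
  83 = 64 + 16 + 2 + 1 (binary 1010011)
  Repeated squaring mod 167: 49^1 = 49, 49^2 = 63, 49^4 = 128, 49^8 = 18, 49^16 = 157, 49^32 = 100, 49^64 = 147
  49^83 = 49^64 * 49^16 * 49^2 * 49^1 = 147 * 157 * 63 * 49 mod 167
    147 * 157 = 23079 = 33 mod 167
    33 * 63 = 2079 = 75 mod 167
    75 * 49 = 3675 = 1 mod 167
  49^83 = 1 mod 167
Result 1: 49 is a quadratic residue mod 167.
49^83 mod 167 = 1

1


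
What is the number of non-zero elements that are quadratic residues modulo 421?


For prime p, the number of non-zero quadratic residues is (p-1)/2.
= (421-1)/2
= 210

210


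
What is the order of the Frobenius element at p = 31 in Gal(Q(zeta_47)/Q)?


The Frobenius at p in Gal(Q(zeta_n)/Q) = (Z/nZ)* is the class of p, so its order is ord_47(31), the smallest k >= 1 with 31^k = 1 mod 47.
n = 47 = 47, phi(47) = 46; the order divides phi(n).
Divisors of 46: 1, 2, 23, 46
Repeated squaring mod 47: 31^1 = 31, 31^2 = 21, 31^4 = 18, 31^8 = 42, 31^16 = 25, 31^32 = 14
Test divisors in increasing order:
  k=1: 31^1 = 31 mod 47
  k=2: 31^2 = 21 mod 47
  k=23: 31^23 = 25 * 18 * 21 * 31 = 46 mod 47
  k=46: 31^46 = 14 * 42 * 18 * 21 = 1 mod 47  <- first divisor giving 1
Order = 46

46


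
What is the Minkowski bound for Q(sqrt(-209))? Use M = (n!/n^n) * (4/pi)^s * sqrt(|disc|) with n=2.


d = -209, d mod 4 = 3, so disc(K) = 4d = -836; |disc(K)| = 836
Imaginary quadratic field, so n = 2, s = r2 = 1, r1 = 0
M = (n!/n^n) * (4/pi)^s * sqrt(|disc(K)|) = (2!/2^2) * (4/pi)^1 * sqrt(836)
= 0.5 * 1.273240 * 28.913665
= 18.4070

18.4070


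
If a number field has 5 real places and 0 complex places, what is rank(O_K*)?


By Dirichlet's unit theorem:
rank = r1 + r2 - 1
= 5 + 0 - 1
= 4

4


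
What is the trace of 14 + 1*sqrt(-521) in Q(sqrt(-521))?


Tr(a + b*sqrt(d)) = (a + b*sqrt(d)) + (a - b*sqrt(d)) = 2a
= 2 * (14)
= 28

28


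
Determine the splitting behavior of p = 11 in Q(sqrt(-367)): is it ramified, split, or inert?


K = Q(sqrt(-367)). Since d mod 4 = 1, disc(K) = -367.
Check p | disc: -367 mod 11 = 7.
p does not divide disc. Compute Legendre symbol (d/p):
7^((11-1)/2) mod 11 = -1
(d/p) = -1, so p is inert: (p) stays prime with e=1, f=2, g=1.
Therefore p is inert.

inert


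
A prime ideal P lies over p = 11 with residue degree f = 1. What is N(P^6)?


N(P^a) = p^(a*f)
= 11^(6*1)
= 11^6
= 1771561

1771561


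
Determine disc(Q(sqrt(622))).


For K = Q(sqrt(d)) with d squarefree: disc(K) = d if d = 1 mod 4, and disc(K) = 4d if d = 2 or 3 mod 4.
Here d = 622, and d mod 4 = 2.
d = 2 mod 4, not 1 (O_K = Z[sqrt(d)]), so disc(K) = 4d = 4 * (622) = 2488

2488


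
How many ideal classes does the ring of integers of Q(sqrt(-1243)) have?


K = Q(sqrt(-1243)). d mod 4 = 1, so D = disc(K) = d = -1243
h(K) equals the number of primitive reduced positive-definite forms (a, b, c) = a*x^2 + b*x*y + c*y^2 with b^2 - 4ac = D,
where reduced means |b| <= a <= c, with b >= 0 whenever |b| = a or a = c, and primitive means gcd(a, b, c) = 1.
Reduced forces 3a^2 <= |D| = 1243, so 1 <= a <= 20; b must have the parity of D, and c = (b^2 - D)/(4a) must be an integer >= a.
Enumerate a = 1..20, b in [-a, a]:
  a=1: (1, 1, 311)  [1]
  a=2..10: none
  a=11: (11, 11, 31)  [1]
  a=12..16: none
  a=17: (17, -7, 19), (17, 7, 19)  [2]
  a=18..20: none
Total reduced forms: 1 + 1 + 2 = 4
h = 4

4


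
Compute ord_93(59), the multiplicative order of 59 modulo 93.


We want ord_93(59), the smallest k >= 1 with 59^k = 1 mod 93.
n = 93 = 3 * 31, phi(93) = 60; the order divides phi(n).
Divisors of 60: 1, 2, 3, 4, 5, 6, 10, 12, 15, 20, 30, 60
Repeated squaring mod 93: 59^1 = 59, 59^2 = 40, 59^4 = 19, 59^8 = 82, 59^16 = 28, 59^32 = 40
Test divisors in increasing order:
  k=1: 59^1 = 59 mod 93
  k=2: 59^2 = 40 mod 93
  k=3: 59^3 = 40 * 59 = 35 mod 93
  k=4: 59^4 = 19 mod 93
  k=5: 59^5 = 19 * 59 = 5 mod 93
  k=6: 59^6 = 19 * 40 = 16 mod 93
  k=10: 59^10 = 82 * 40 = 25 mod 93
  k=12: 59^12 = 82 * 19 = 70 mod 93
  k=15: 59^15 = 82 * 19 * 40 * 59 = 32 mod 93
  k=20: 59^20 = 28 * 19 = 67 mod 93
  k=30: 59^30 = 28 * 82 * 19 * 40 = 1 mod 93  <- first divisor giving 1
Order = 30

30


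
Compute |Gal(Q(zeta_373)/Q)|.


|Gal(Q(zeta_373)/Q)| = phi(373)
= 372

372


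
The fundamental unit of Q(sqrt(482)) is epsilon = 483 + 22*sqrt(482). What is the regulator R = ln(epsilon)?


epsilon = 483 + 22*sqrt(482)
= 965.9990
R = ln(965.9990)
= 6.8732

6.8732


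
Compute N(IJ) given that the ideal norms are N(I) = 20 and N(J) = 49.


N(IJ) = N(I) * N(J)
= 20 * 49
= 980

980


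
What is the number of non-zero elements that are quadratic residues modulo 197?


For prime p, the number of non-zero quadratic residues is (p-1)/2.
= (197-1)/2
= 98

98


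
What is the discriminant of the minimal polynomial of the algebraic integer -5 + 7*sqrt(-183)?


The element -5 + 7*sqrt(-183) has minimal polynomial:
x^2 + 10*x + 8992
Discriminant = (10)^2 - 4*(8992)
= 100 - 35968
= -35868

-35868


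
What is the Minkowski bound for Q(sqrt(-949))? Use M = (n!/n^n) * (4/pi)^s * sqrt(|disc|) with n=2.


d = -949, d mod 4 = 3, so disc(K) = 4d = -3796; |disc(K)| = 3796
Imaginary quadratic field, so n = 2, s = r2 = 1, r1 = 0
M = (n!/n^n) * (4/pi)^s * sqrt(|disc(K)|) = (2!/2^2) * (4/pi)^1 * sqrt(3796)
= 0.5 * 1.273240 * 61.611687
= 39.2232

39.2232


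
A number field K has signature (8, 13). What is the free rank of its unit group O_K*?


By Dirichlet's unit theorem:
rank = r1 + r2 - 1
= 8 + 13 - 1
= 20

20


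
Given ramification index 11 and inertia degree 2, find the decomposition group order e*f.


|D_P| = e * f
= 11 * 2
= 22

22


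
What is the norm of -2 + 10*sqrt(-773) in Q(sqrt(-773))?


N(a + b*sqrt(d)) = a^2 - d*b^2
= (-2)^2 - (-773)*(10)^2
= 4 + 77300
= 77304

77304


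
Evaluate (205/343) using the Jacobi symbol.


Compute (205/343) via quadratic reciprocity:
  reciprocity: (205/343) -> +(343/205)
  reduce: (138/205)
  pull out 2: (2/205) = -1  (since 205 mod 8 = 5)
  reciprocity: (69/205) -> +(205/69)
  reduce: (67/69)
  reciprocity: (67/69) -> +(69/67)
  reduce: (2/67)
  pull out 2: (2/67) = -1  (since 67 mod 8 = 3)
  (1/67) = 1
Product of signs = 1

1


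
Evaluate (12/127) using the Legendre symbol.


p = 127 is prime, so compute (12/127) with the reciprocity algorithm (Jacobi-symbol steps: pull out 2s via (2/n), flip via reciprocity, reduce):
  pull out 2: (2/127) = +1  (since 127 mod 8 = 7)
  pull out 2: (2/127) = +1  (since 127 mod 8 = 7)
  reciprocity: (3/127) -> -(127/3)
  reduce: (1/3)
  (1/3) = 1
Product of signs = -1
(12/127) = -1

-1


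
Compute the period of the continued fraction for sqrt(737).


Run the CF algorithm for sqrt(737).
a_0 = floor(sqrt(737)) = 27; set m_0=0, q_0=1.
Recurrence: m' = q*a - m,  q' = (d - m'^2)/q,  a' = floor((a_0 + m')/q').
  step 1: m=27, q=8, a=6
  step 2: m=21, q=37, a=1
  step 3: m=16, q=13, a=3
  step 4: m=23, q=16, a=3
  step 5: m=25, q=7, a=7
  step 6: m=24, q=23, a=2
  step 7: m=22, q=11, a=4
  step 8: m=22, q=23, a=2
  step 9: m=24, q=7, a=7
  step 10: m=25, q=16, a=3
  step 11: m=23, q=13, a=3
  step 12: m=16, q=37, a=1
  step 13: m=21, q=8, a=6
  step 14: m=27, q=1, a=54
a_14 = 2*a_0 = 54, so the period closes here.
sqrt(737) = [27; 6, 1, 3, 3, 7, 2, 4, 2, 7, 3, 3, 1, 6, 54]
Period length = 14

14


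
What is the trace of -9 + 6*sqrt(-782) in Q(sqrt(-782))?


Tr(a + b*sqrt(d)) = (a + b*sqrt(d)) + (a - b*sqrt(d)) = 2a
= 2 * (-9)
= -18

-18


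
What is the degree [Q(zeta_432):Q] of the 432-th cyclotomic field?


The degree equals Euler's totient phi(432).
432 = 2^4 * 3^3
phi(432) = 144

144


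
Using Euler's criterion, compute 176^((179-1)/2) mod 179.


p = 179 is prime and the exponent is (p-1)/2 = 89, so by Euler's criterion 176^89 = (176/179) = +1 or -1 mod 179.
Compute by square-and-multiply:
  89 = 64 + 16 + 8 + 1 (binary 1011001)
  Repeated squaring mod 179: 176^1 = 176, 176^2 = 9, 176^4 = 81, 176^8 = 117, 176^16 = 85, 176^32 = 65, 176^64 = 108
  176^89 = 176^64 * 176^16 * 176^8 * 176^1 = 108 * 85 * 117 * 176 mod 179
    108 * 85 = 9180 = 51 mod 179
    51 * 117 = 5967 = 60 mod 179
    60 * 176 = 10560 = 178 mod 179
  176^89 = 178 mod 179
Result 178 = p - 1 = -1 mod 179: 176 is a quadratic non-residue mod 179. As a residue in [0, p-1] the value is 178.
176^89 mod 179 = 178

178


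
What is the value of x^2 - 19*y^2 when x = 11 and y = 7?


x^2 - d*y^2
= 11^2 - 19*7^2
= 121 - 931
= -810

-810


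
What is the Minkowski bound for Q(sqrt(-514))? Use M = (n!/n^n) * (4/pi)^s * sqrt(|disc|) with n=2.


d = -514, d mod 4 = 2, so disc(K) = 4d = -2056; |disc(K)| = 2056
Imaginary quadratic field, so n = 2, s = r2 = 1, r1 = 0
M = (n!/n^n) * (4/pi)^s * sqrt(|disc(K)|) = (2!/2^2) * (4/pi)^1 * sqrt(2056)
= 0.5 * 1.273240 * 45.343136
= 28.8663

28.8663


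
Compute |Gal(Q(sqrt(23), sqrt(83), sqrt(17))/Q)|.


The 3 square roots of distinct primes are multiplicatively independent over Q,
so [K:Q] = 2^3 and Gal(K/Q) is isomorphic to (Z/2Z)^3.
|Gal| = 2^3 = 8

8


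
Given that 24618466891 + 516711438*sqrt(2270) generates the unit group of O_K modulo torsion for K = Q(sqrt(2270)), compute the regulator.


epsilon = 24618466891 + 516711438*sqrt(2270)
= 4.9237e+10
R = ln(4.9237e+10)
= 24.6199

24.6199


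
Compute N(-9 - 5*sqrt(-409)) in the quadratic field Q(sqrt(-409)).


N(a + b*sqrt(d)) = a^2 - d*b^2
= (-9)^2 - (-409)*(-5)^2
= 81 + 10225
= 10306

10306


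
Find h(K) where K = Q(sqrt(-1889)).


K = Q(sqrt(-1889)). d mod 4 = 3, so D = disc(K) = 4d = -7556
h(K) equals the number of primitive reduced positive-definite forms (a, b, c) = a*x^2 + b*x*y + c*y^2 with b^2 - 4ac = D,
where reduced means |b| <= a <= c, with b >= 0 whenever |b| = a or a = c, and primitive means gcd(a, b, c) = 1.
Reduced forces 3a^2 <= |D| = 7556, so 1 <= a <= 50; b must have the parity of D, and c = (b^2 - D)/(4a) must be an integer >= a.
Enumerate a = 1..50, b in [-a, a]:
  a=1: (1, 0, 1889)  [1]
  a=2: (2, 2, 945)  [1]
  a=3: (3, -2, 630), (3, 2, 630)  [2]
  a=4: none
  a=5: (5, -2, 378), (5, 2, 378)  [2]
  a=6: (6, -2, 315), (6, 2, 315)  [2]
  a=7: (7, -2, 270), (7, 2, 270)  [2]
  a=8: none
  a=9: (9, -2, 210), (9, 2, 210)  [2]
  a=10: (10, -2, 189), (10, 2, 189)  [2]
  a=11: (11, -10, 174), (11, 10, 174)  [2]
  a=12: none
  a=13: (13, -6, 146), (13, 6, 146)  [2]
  a=14: (14, -2, 135), (14, 2, 135)  [2]
  a=15: (15, -8, 127), (15, -2, 126), (15, 2, 126), (15, 8, 127)  [4]
  a=16: none
  a=17: (17, -14, 114), (17, 14, 114)  [2]
  a=18: (18, -2, 105), (18, 2, 105)  [2]
  a=19: (19, -14, 102), (19, 14, 102)  [2]
  a=20: none
  a=21: (21, -16, 93), (21, -2, 90), (21, 2, 90), (21, 16, 93)  [4]
  a=22: (22, -10, 87), (22, 10, 87)  [2]
  a=23..24: none
  a=25: (25, -12, 77), (25, 12, 77)  [2]
  a=26: (26, -6, 73), (26, 6, 73)  [2]
  a=27: (27, -2, 70), (27, 2, 70)  [2]
  a=28: none
  a=29: (29, -10, 66), (29, 10, 66)  [2]
  a=30: (30, -22, 67), (30, -2, 63), (30, 2, 63), (30, 22, 67)  [4]
  a=31: (31, -16, 63), (31, 16, 63)  [2]
  a=32: none
  a=33: (33, -32, 65), (33, -10, 58), (33, 10, 58), (33, 32, 65)  [4]
  a=34: (34, -14, 57), (34, 14, 57)  [2]
  a=35: (35, -12, 55), (35, -2, 54), (35, 2, 54), (35, 12, 55)  [4]
  a=36..37: none
  a=38: (38, -14, 51), (38, 14, 51)  [2]
  a=39: (39, -32, 55), (39, -20, 51), (39, 20, 51), (39, 32, 55)  [4]
  a=40..41: none
  a=42: (42, -26, 49), (42, -2, 45), (42, 2, 45), (42, 26, 49)  [4]
  a=43..44: none
  a=45: (45, -38, 50), (45, 38, 50)  [2]
  a=46..50: none
Total reduced forms: 1 + 1 + 2 + 2 + 2 + 2 + 2 + 2 + 2 + 2 + 2 + 4 + 2 + 2 + 2 + 4 + 2 + 2 + 2 + 2 + 2 + 4 + 2 + 4 + 2 + 4 + 2 + 4 + 4 + 2 = 72
h = 72

72


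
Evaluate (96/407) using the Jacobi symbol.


Compute (96/407) via quadratic reciprocity:
  pull out 2: (2/407) = +1  (since 407 mod 8 = 7)
  pull out 2: (2/407) = +1  (since 407 mod 8 = 7)
  pull out 2: (2/407) = +1  (since 407 mod 8 = 7)
  pull out 2: (2/407) = +1  (since 407 mod 8 = 7)
  pull out 2: (2/407) = +1  (since 407 mod 8 = 7)
  reciprocity: (3/407) -> -(407/3)
  reduce: (2/3)
  pull out 2: (2/3) = -1  (since 3 mod 8 = 3)
  (1/3) = 1
Product of signs = 1

1


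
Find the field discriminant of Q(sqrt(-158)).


For K = Q(sqrt(d)) with d squarefree: disc(K) = d if d = 1 mod 4, and disc(K) = 4d if d = 2 or 3 mod 4.
Here d = -158, and d mod 4 = 2.
d = 2 mod 4, not 1 (O_K = Z[sqrt(d)]), so disc(K) = 4d = 4 * (-158) = -632

-632


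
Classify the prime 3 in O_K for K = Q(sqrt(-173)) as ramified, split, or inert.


K = Q(sqrt(-173)). Since d mod 4 = 3, disc(K) = -692.
Check p | disc: -692 mod 3 = 1.
p does not divide disc. Compute Legendre symbol (d/p):
1^((3-1)/2) mod 3 = 1
(d/p) = 1, so p splits: (p) = P*P' with e=1, f=1, g=2.
Therefore p is split.

split


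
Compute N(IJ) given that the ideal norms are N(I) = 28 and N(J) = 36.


N(IJ) = N(I) * N(J)
= 28 * 36
= 1008

1008


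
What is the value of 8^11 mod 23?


p = 23 is prime and the exponent is (p-1)/2 = 11, so by Euler's criterion 8^11 = (8/23) = +1 or -1 mod 23.
Compute by square-and-multiply:
  11 = 8 + 2 + 1 (binary 1011)
  Repeated squaring mod 23: 8^1 = 8, 8^2 = 18, 8^4 = 2, 8^8 = 4
  8^11 = 8^8 * 8^2 * 8^1 = 4 * 18 * 8 mod 23
    4 * 18 = 72 = 3 mod 23
    3 * 8 = 24 = 1 mod 23
  8^11 = 1 mod 23
Result 1: 8 is a quadratic residue mod 23.
8^11 mod 23 = 1

1


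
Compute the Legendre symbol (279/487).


p = 487 is prime, so compute (279/487) with the reciprocity algorithm (Jacobi-symbol steps: pull out 2s via (2/n), flip via reciprocity, reduce):
  reciprocity: (279/487) -> -(487/279)
  reduce: (208/279)
  pull out 2: (2/279) = +1  (since 279 mod 8 = 7)
  pull out 2: (2/279) = +1  (since 279 mod 8 = 7)
  pull out 2: (2/279) = +1  (since 279 mod 8 = 7)
  pull out 2: (2/279) = +1  (since 279 mod 8 = 7)
  reciprocity: (13/279) -> +(279/13)
  reduce: (6/13)
  pull out 2: (2/13) = -1  (since 13 mod 8 = 5)
  reciprocity: (3/13) -> +(13/3)
  reduce: (1/3)
  (1/3) = 1
Product of signs = 1
(279/487) = 1

1


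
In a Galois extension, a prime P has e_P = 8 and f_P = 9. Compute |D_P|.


|D_P| = e * f
= 8 * 9
= 72

72


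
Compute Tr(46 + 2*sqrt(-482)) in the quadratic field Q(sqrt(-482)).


Tr(a + b*sqrt(d)) = (a + b*sqrt(d)) + (a - b*sqrt(d)) = 2a
= 2 * (46)
= 92

92


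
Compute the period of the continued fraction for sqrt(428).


Run the CF algorithm for sqrt(428).
a_0 = floor(sqrt(428)) = 20; set m_0=0, q_0=1.
Recurrence: m' = q*a - m,  q' = (d - m'^2)/q,  a' = floor((a_0 + m')/q').
  step 1: m=20, q=28, a=1
  step 2: m=8, q=13, a=2
  step 3: m=18, q=8, a=4
  step 4: m=14, q=29, a=1
  step 5: m=15, q=7, a=5
  step 6: m=20, q=4, a=10
  step 7: m=20, q=7, a=5
  step 8: m=15, q=29, a=1
  step 9: m=14, q=8, a=4
  step 10: m=18, q=13, a=2
  step 11: m=8, q=28, a=1
  step 12: m=20, q=1, a=40
a_12 = 2*a_0 = 40, so the period closes here.
sqrt(428) = [20; 1, 2, 4, 1, 5, 10, 5, 1, 4, 2, 1, 40]
Period length = 12

12
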